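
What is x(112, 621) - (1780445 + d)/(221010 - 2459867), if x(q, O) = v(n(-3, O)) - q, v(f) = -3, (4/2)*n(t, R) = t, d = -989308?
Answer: -256677418/2238857 ≈ -114.65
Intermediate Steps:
n(t, R) = t/2
x(q, O) = -3 - q
x(112, 621) - (1780445 + d)/(221010 - 2459867) = (-3 - 1*112) - (1780445 - 989308)/(221010 - 2459867) = (-3 - 112) - 791137/(-2238857) = -115 - 791137*(-1)/2238857 = -115 - 1*(-791137/2238857) = -115 + 791137/2238857 = -256677418/2238857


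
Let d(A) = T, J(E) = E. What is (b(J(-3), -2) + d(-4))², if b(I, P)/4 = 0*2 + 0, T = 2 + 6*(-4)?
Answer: 484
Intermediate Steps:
T = -22 (T = 2 - 24 = -22)
b(I, P) = 0 (b(I, P) = 4*(0*2 + 0) = 4*(0 + 0) = 4*0 = 0)
d(A) = -22
(b(J(-3), -2) + d(-4))² = (0 - 22)² = (-22)² = 484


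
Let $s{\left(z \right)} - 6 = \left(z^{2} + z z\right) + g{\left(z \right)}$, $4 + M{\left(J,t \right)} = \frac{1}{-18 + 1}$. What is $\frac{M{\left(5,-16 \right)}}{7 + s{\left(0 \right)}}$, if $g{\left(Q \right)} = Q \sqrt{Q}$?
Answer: $- \frac{69}{221} \approx -0.31222$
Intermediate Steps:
$g{\left(Q \right)} = Q^{\frac{3}{2}}$
$M{\left(J,t \right)} = - \frac{69}{17}$ ($M{\left(J,t \right)} = -4 + \frac{1}{-18 + 1} = -4 + \frac{1}{-17} = -4 - \frac{1}{17} = - \frac{69}{17}$)
$s{\left(z \right)} = 6 + z^{\frac{3}{2}} + 2 z^{2}$ ($s{\left(z \right)} = 6 + \left(\left(z^{2} + z z\right) + z^{\frac{3}{2}}\right) = 6 + \left(\left(z^{2} + z^{2}\right) + z^{\frac{3}{2}}\right) = 6 + \left(2 z^{2} + z^{\frac{3}{2}}\right) = 6 + \left(z^{\frac{3}{2}} + 2 z^{2}\right) = 6 + z^{\frac{3}{2}} + 2 z^{2}$)
$\frac{M{\left(5,-16 \right)}}{7 + s{\left(0 \right)}} = \frac{1}{7 + \left(6 + 0^{\frac{3}{2}} + 2 \cdot 0^{2}\right)} \left(- \frac{69}{17}\right) = \frac{1}{7 + \left(6 + 0 + 2 \cdot 0\right)} \left(- \frac{69}{17}\right) = \frac{1}{7 + \left(6 + 0 + 0\right)} \left(- \frac{69}{17}\right) = \frac{1}{7 + 6} \left(- \frac{69}{17}\right) = \frac{1}{13} \left(- \frac{69}{17}\right) = - \frac{69}{221}$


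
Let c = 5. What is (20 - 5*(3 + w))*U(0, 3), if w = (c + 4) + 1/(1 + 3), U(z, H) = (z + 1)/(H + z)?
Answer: -55/4 ≈ -13.750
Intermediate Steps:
U(z, H) = (1 + z)/(H + z)
w = 37/4 (w = (5 + 4) + 1/(1 + 3) = 9 + 1/4 = 37/4 ≈ 9.2500)
(20 - 5*(3 + w))*U(0, 3) = (20 - 5*(3 + 37/4))*((1 + 0)/(3 + 0)) = (20 - 5*49/4)*(1/3) = (20 - 245/4)*((1/3)*1) = -165/4*1/3 = -55/4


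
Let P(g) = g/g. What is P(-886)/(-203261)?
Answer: -1/203261 ≈ -4.9198e-6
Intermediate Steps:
P(g) = 1
P(-886)/(-203261) = 1/(-203261) = 1*(-1/203261) = -1/203261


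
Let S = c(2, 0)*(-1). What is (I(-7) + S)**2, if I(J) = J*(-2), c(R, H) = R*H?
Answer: 196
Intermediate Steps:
c(R, H) = H*R
I(J) = -2*J
S = 0 (S = (0*2)*(-1) = 0*(-1) = 0)
(I(-7) + S)**2 = (-2*(-7) + 0)**2 = (14 + 0)**2 = 14**2 = 196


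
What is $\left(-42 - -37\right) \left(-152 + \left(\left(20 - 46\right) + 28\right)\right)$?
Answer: $750$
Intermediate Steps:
$\left(-42 - -37\right) \left(-152 + \left(\left(20 - 46\right) + 28\right)\right) = \left(-42 + 37\right) \left(-152 + \left(-26 + 28\right)\right) = - 5 \left(-152 + 2\right) = \left(-5\right) \left(-150\right) = 750$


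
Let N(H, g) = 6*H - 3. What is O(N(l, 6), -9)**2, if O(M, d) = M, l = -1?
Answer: 81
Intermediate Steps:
N(H, g) = -3 + 6*H
O(N(l, 6), -9)**2 = (-3 + 6*(-1))**2 = (-3 - 6)**2 = (-9)**2 = 81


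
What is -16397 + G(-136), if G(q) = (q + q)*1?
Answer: -16669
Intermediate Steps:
G(q) = 2*q (G(q) = (2*q)*1 = 2*q)
-16397 + G(-136) = -16397 + 2*(-136) = -16397 - 272 = -16669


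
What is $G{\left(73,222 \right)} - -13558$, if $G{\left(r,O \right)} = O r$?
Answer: $29764$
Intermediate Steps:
$G{\left(73,222 \right)} - -13558 = 222 \cdot 73 - -13558 = 16206 + 13558 = 29764$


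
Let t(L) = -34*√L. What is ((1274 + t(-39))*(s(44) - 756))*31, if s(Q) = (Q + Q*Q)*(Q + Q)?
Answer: 6851577096 - 182852136*I*√39 ≈ 6.8516e+9 - 1.1419e+9*I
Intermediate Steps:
s(Q) = 2*Q*(Q + Q²) (s(Q) = (Q + Q²)*(2*Q) = 2*Q*(Q + Q²))
((1274 + t(-39))*(s(44) - 756))*31 = ((1274 - 34*I*√39)*(2*44²*(1 + 44) - 756))*31 = ((1274 - 34*I*√39)*(2*1936*45 - 756))*31 = ((1274 - 34*I*√39)*(174240 - 756))*31 = ((1274 - 34*I*√39)*173484)*31 = (221018616 - 5898456*I*√39)*31 = 6851577096 - 182852136*I*√39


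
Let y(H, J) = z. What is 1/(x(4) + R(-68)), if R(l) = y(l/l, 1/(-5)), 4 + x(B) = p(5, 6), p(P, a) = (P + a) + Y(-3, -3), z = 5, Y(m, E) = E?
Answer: ⅑ ≈ 0.11111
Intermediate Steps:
p(P, a) = -3 + P + a (p(P, a) = (P + a) - 3 = -3 + P + a)
x(B) = 4 (x(B) = -4 + (-3 + 5 + 6) = -4 + 8 = 4)
y(H, J) = 5
R(l) = 5
1/(x(4) + R(-68)) = 1/(4 + 5) = 1/9 = ⅑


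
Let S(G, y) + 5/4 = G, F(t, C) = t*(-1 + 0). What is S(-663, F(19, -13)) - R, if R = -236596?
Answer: 943727/4 ≈ 2.3593e+5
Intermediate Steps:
F(t, C) = -t (F(t, C) = t*(-1) = -t)
S(G, y) = -5/4 + G
S(-663, F(19, -13)) - R = (-5/4 - 663) - 1*(-236596) = -2657/4 + 236596 = 943727/4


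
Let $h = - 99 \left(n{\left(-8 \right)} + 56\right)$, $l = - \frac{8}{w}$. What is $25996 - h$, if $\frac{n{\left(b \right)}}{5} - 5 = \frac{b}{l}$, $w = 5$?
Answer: $36490$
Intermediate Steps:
$l = - \frac{8}{5} \approx -1.6$
$n{\left(b \right)} = 25 - \frac{25 b}{8}$ ($n{\left(b \right)} = 25 + 5 \frac{b}{- \frac{8}{5}} = 25 + 5 b \left(- \frac{5}{8}\right) = 25 + 5 \left(- \frac{5 b}{8}\right) = 25 - \frac{25 b}{8}$)
$h = -10494$ ($h = - 99 \left(\left(25 - -25\right) + 56\right) = - 99 \left(\left(25 + 25\right) + 56\right) = - 99 \left(50 + 56\right) = \left(-99\right) 106 = -10494$)
$25996 - h = 25996 - -10494 = 25996 + 10494 = 36490$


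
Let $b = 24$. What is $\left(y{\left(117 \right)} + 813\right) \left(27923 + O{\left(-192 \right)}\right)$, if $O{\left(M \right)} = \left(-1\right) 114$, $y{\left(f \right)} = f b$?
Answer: $100696389$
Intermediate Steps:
$y{\left(f \right)} = 24 f$ ($y{\left(f \right)} = f 24 = 24 f$)
$O{\left(M \right)} = -114$
$\left(y{\left(117 \right)} + 813\right) \left(27923 + O{\left(-192 \right)}\right) = \left(24 \cdot 117 + 813\right) \left(27923 - 114\right) = \left(2808 + 813\right) 27809 = 3621 \cdot 27809 = 100696389$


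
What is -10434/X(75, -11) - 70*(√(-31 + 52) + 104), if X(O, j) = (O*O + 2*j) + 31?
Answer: -6837659/939 - 70*√21 ≈ -7602.6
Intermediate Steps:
X(O, j) = 31 + O² + 2*j (X(O, j) = (O² + 2*j) + 31 = 31 + O² + 2*j)
-10434/X(75, -11) - 70*(√(-31 + 52) + 104) = -10434/(31 + 75² + 2*(-11)) - 70*(√(-31 + 52) + 104) = -10434/(31 + 5625 - 22) - 70*(√21 + 104) = -10434/5634 - 70*(104 + √21) = -10434*1/5634 - (7280 + 70*√21) = -1739/939 + (-7280 - 70*√21) = -6837659/939 - 70*√21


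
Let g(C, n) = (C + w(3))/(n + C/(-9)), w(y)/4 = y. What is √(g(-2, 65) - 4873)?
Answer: I*√1679031907/587 ≈ 69.806*I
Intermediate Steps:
w(y) = 4*y
g(C, n) = (12 + C)/(n - C/9) (g(C, n) = (C + 4*3)/(n + C/(-9)) = (C + 12)/(n + C*(-⅑)) = (12 + C)/(n - C/9))
√(g(-2, 65) - 4873) = √(9*(12 - 2)/(-1*(-2) + 9*65) - 4873) = √(9*10/(2 + 585) - 4873) = √(9*10/587 - 4873) = √(9*(1/587)*10 - 4873) = √(90/587 - 4873) = √(-2860361/587) = I*√1679031907/587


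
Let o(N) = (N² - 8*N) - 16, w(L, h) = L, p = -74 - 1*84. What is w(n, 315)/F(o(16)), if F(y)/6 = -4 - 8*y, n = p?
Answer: 79/2700 ≈ 0.029259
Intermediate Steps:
p = -158 (p = -74 - 84 = -158)
n = -158
o(N) = -16 + N² - 8*N
F(y) = -24 - 48*y (F(y) = 6*(-4 - 8*y) = -24 - 48*y)
w(n, 315)/F(o(16)) = -158/(-24 - 48*(-16 + 16² - 8*16)) = -158/(-24 - 48*(-16 + 256 - 128)) = -158/(-24 - 48*112) = -158/(-24 - 5376) = -158/(-5400) = -158*(-1/5400) = 79/2700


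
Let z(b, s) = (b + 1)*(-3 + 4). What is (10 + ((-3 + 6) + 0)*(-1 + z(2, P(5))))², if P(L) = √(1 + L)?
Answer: 256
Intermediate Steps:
z(b, s) = 1 + b (z(b, s) = (1 + b)*1 = 1 + b)
(10 + ((-3 + 6) + 0)*(-1 + z(2, P(5))))² = (10 + ((-3 + 6) + 0)*(-1 + (1 + 2)))² = (10 + (3 + 0)*(-1 + 3))² = (10 + 3*2)² = (10 + 6)² = 16² = 256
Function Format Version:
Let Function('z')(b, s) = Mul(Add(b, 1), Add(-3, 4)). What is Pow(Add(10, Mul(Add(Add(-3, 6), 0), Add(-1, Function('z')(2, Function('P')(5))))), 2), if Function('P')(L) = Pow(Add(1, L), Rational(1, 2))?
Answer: 256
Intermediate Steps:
Function('z')(b, s) = Add(1, b) (Function('z')(b, s) = Mul(Add(1, b), 1) = Add(1, b))
Pow(Add(10, Mul(Add(Add(-3, 6), 0), Add(-1, Function('z')(2, Function('P')(5))))), 2) = Pow(Add(10, Mul(Add(Add(-3, 6), 0), Add(-1, Add(1, 2)))), 2) = Pow(Add(10, Mul(Add(3, 0), Add(-1, 3))), 2) = Pow(Add(10, Mul(3, 2)), 2) = Pow(Add(10, 6), 2) = Pow(16, 2) = 256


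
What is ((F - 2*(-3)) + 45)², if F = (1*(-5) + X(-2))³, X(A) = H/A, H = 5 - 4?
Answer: 851929/64 ≈ 13311.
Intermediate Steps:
H = 1
X(A) = 1/A
F = -1331/8 (F = (1*(-5) + 1/(-2))³ = (-5 - ½)³ = (-11/2)³ = -1331/8 ≈ -166.38)
((F - 2*(-3)) + 45)² = ((-1331/8 - 2*(-3)) + 45)² = ((-1331/8 + 6) + 45)² = (-1283/8 + 45)² = (-923/8)² = 851929/64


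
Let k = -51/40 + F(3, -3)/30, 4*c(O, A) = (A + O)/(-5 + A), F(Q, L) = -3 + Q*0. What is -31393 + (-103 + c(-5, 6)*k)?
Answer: -1007883/32 ≈ -31496.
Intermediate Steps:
F(Q, L) = -3 (F(Q, L) = -3 + 0 = -3)
c(O, A) = (A + O)/(4*(-5 + A)) (c(O, A) = ((A + O)/(-5 + A))/4 = (A + O)/(4*(-5 + A)))
k = -11/8 (k = -51/40 - 3/30 = -51*1/40 - 3*1/30 = -51/40 - ⅒ = -11/8 ≈ -1.3750)
-31393 + (-103 + c(-5, 6)*k) = -31393 + (-103 + ((6 - 5)/(4*(-5 + 6)))*(-11/8)) = -31393 + (-103 + ((¼)*1/1)*(-11/8)) = -31393 + (-103 + ((¼)*1*1)*(-11/8)) = -31393 + (-103 + (¼)*(-11/8)) = -31393 + (-103 - 11/32) = -31393 - 3307/32 = -1007883/32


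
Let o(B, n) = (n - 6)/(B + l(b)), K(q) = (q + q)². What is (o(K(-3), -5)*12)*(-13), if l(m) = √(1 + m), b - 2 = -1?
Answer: 30888/647 - 858*√2/647 ≈ 45.865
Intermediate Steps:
b = 1 (b = 2 - 1 = 1)
K(q) = 4*q² (K(q) = (2*q)² = 4*q²)
o(B, n) = (-6 + n)/(B + √2) (o(B, n) = (n - 6)/(B + √(1 + 1)) = (-6 + n)/(B + √2))
(o(K(-3), -5)*12)*(-13) = (((-6 - 5)/(4*(-3)² + √2))*12)*(-13) = ((-11/(4*9 + √2))*12)*(-13) = ((-11/(36 + √2))*12)*(-13) = (-11/(36 + √2)*12)*(-13) = -132/(36 + √2)*(-13) = 1716/(36 + √2)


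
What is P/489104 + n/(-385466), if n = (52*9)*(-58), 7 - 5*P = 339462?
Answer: -6446716615/94266481232 ≈ -0.068388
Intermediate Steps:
P = -67891 (P = 7/5 - ⅕*339462 = 7/5 - 339462/5 = -67891)
n = -27144 (n = 468*(-58) = -27144)
P/489104 + n/(-385466) = -67891/489104 - 27144/(-385466) = -67891*1/489104 - 27144*(-1/385466) = -67891/489104 + 13572/192733 = -6446716615/94266481232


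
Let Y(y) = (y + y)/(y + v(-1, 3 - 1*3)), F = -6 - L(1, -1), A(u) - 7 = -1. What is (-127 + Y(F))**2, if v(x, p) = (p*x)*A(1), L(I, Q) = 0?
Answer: 15625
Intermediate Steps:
A(u) = 6 (A(u) = 7 - 1 = 6)
v(x, p) = 6*p*x (v(x, p) = (p*x)*6 = 6*p*x)
F = -6 (F = -6 - 1*0 = -6 + 0 = -6)
Y(y) = 2 (Y(y) = (y + y)/(y + 6*(3 - 1*3)*(-1)) = (2*y)/(y + 6*(3 - 3)*(-1)) = (2*y)/(y + 6*0*(-1)) = (2*y)/(y + 0) = (2*y)/y = 2)
(-127 + Y(F))**2 = (-127 + 2)**2 = (-125)**2 = 15625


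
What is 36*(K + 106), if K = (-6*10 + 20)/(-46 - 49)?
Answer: 72792/19 ≈ 3831.2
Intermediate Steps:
K = 8/19 (K = (-60 + 20)/(-95) = -40*(-1/95) = 8/19 ≈ 0.42105)
36*(K + 106) = 36*(8/19 + 106) = 36*(2022/19) = 72792/19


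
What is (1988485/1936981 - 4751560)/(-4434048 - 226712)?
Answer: 1840735890375/1805560713112 ≈ 1.0195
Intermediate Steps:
(1988485/1936981 - 4751560)/(-4434048 - 226712) = (1988485*(1/1936981) - 4751560)/(-4660760) = (1988485/1936981 - 4751560)*(-1/4660760) = -9203679451875/1936981*(-1/4660760) = 1840735890375/1805560713112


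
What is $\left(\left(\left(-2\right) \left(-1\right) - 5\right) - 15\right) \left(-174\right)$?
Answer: $3132$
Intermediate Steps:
$\left(\left(\left(-2\right) \left(-1\right) - 5\right) - 15\right) \left(-174\right) = \left(\left(2 - 5\right) - 15\right) \left(-174\right) = \left(-3 - 15\right) \left(-174\right) = \left(-18\right) \left(-174\right) = 3132$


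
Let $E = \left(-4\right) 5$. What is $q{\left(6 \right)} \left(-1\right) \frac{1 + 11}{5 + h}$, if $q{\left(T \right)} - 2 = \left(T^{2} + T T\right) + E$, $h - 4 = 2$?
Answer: $- \frac{648}{11} \approx -58.909$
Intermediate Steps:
$h = 6$ ($h = 4 + 2 = 6$)
$E = -20$
$q{\left(T \right)} = -18 + 2 T^{2}$ ($q{\left(T \right)} = 2 - \left(20 - T^{2} - T T\right) = 2 + \left(\left(T^{2} + T^{2}\right) - 20\right) = 2 + \left(2 T^{2} - 20\right) = 2 + \left(-20 + 2 T^{2}\right) = -18 + 2 T^{2}$)
$q{\left(6 \right)} \left(-1\right) \frac{1 + 11}{5 + h} = \left(-18 + 2 \cdot 6^{2}\right) \left(-1\right) \frac{1 + 11}{5 + 6} = \left(-18 + 2 \cdot 36\right) \left(-1\right) \frac{12}{11} = \left(-18 + 72\right) \left(-1\right) 12 \cdot \frac{1}{11} = 54 \left(-1\right) \frac{12}{11} = \left(-54\right) \frac{12}{11} = - \frac{648}{11}$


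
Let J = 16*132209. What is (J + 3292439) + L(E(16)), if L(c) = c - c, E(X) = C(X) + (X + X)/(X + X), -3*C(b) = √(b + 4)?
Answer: 5407783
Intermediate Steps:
J = 2115344
C(b) = -√(4 + b)/3 (C(b) = -√(b + 4)/3 = -√(4 + b)/3)
E(X) = 1 - √(4 + X)/3 (E(X) = -√(4 + X)/3 + (X + X)/(X + X) = -√(4 + X)/3 + (2*X)/((2*X)) = -√(4 + X)/3 + (2*X)*(1/(2*X)) = -√(4 + X)/3 + 1 = 1 - √(4 + X)/3)
L(c) = 0
(J + 3292439) + L(E(16)) = (2115344 + 3292439) + 0 = 5407783 + 0 = 5407783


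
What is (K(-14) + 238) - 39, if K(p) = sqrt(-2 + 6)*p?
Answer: 171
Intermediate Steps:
K(p) = 2*p (K(p) = sqrt(4)*p = 2*p)
(K(-14) + 238) - 39 = (2*(-14) + 238) - 39 = (-28 + 238) - 39 = 210 - 39 = 171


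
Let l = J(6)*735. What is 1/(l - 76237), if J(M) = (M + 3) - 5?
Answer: -1/73297 ≈ -1.3643e-5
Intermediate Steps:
J(M) = -2 + M (J(M) = (3 + M) - 5 = -2 + M)
l = 2940 (l = (-2 + 6)*735 = 4*735 = 2940)
1/(l - 76237) = 1/(2940 - 76237) = 1/(-73297) = -1/73297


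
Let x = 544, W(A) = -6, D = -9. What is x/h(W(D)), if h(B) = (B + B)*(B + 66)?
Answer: -34/45 ≈ -0.75556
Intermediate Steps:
h(B) = 2*B*(66 + B) (h(B) = (2*B)*(66 + B) = 2*B*(66 + B))
x/h(W(D)) = 544/((2*(-6)*(66 - 6))) = 544/((2*(-6)*60)) = 544/(-720) = 544*(-1/720) = -34/45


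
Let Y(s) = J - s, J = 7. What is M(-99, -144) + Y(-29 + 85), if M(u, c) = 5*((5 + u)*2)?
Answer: -989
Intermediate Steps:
M(u, c) = 50 + 10*u (M(u, c) = 5*(10 + 2*u) = 50 + 10*u)
Y(s) = 7 - s
M(-99, -144) + Y(-29 + 85) = (50 + 10*(-99)) + (7 - (-29 + 85)) = (50 - 990) + (7 - 1*56) = -940 + (7 - 56) = -940 - 49 = -989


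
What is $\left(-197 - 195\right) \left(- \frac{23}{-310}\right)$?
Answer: $- \frac{4508}{155} \approx -29.084$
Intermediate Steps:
$\left(-197 - 195\right) \left(- \frac{23}{-310}\right) = - 392 \left(\left(-23\right) \left(- \frac{1}{310}\right)\right) = \left(-392\right) \frac{23}{310} = - \frac{4508}{155}$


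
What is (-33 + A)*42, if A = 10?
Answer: -966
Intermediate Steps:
(-33 + A)*42 = (-33 + 10)*42 = -23*42 = -966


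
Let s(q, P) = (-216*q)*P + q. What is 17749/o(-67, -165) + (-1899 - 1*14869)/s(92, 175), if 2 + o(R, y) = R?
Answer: -670881875/2608131 ≈ -257.23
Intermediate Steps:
o(R, y) = -2 + R
s(q, P) = q - 216*P*q (s(q, P) = -216*P*q + q = q - 216*P*q)
17749/o(-67, -165) + (-1899 - 1*14869)/s(92, 175) = 17749/(-2 - 67) + (-1899 - 1*14869)/((92*(1 - 216*175))) = 17749/(-69) + (-1899 - 14869)/((92*(1 - 37800))) = 17749*(-1/69) - 16768/(92*(-37799)) = -17749/69 - 16768/(-3477508) = -17749/69 - 16768*(-1/3477508) = -17749/69 + 4192/869377 = -670881875/2608131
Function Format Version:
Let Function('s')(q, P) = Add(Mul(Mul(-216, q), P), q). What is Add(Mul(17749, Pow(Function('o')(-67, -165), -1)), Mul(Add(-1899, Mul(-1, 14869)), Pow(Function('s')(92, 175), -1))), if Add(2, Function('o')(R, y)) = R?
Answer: Rational(-670881875, 2608131) ≈ -257.23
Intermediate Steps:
Function('o')(R, y) = Add(-2, R)
Function('s')(q, P) = Add(q, Mul(-216, P, q)) (Function('s')(q, P) = Add(Mul(-216, P, q), q) = Add(q, Mul(-216, P, q)))
Add(Mul(17749, Pow(Function('o')(-67, -165), -1)), Mul(Add(-1899, Mul(-1, 14869)), Pow(Function('s')(92, 175), -1))) = Add(Mul(17749, Pow(Add(-2, -67), -1)), Mul(Add(-1899, Mul(-1, 14869)), Pow(Mul(92, Add(1, Mul(-216, 175))), -1))) = Add(Mul(17749, Pow(-69, -1)), Mul(Add(-1899, -14869), Pow(Mul(92, Add(1, -37800)), -1))) = Add(Mul(17749, Rational(-1, 69)), Mul(-16768, Pow(Mul(92, -37799), -1))) = Add(Rational(-17749, 69), Mul(-16768, Pow(-3477508, -1))) = Add(Rational(-17749, 69), Mul(-16768, Rational(-1, 3477508))) = Add(Rational(-17749, 69), Rational(4192, 869377)) = Rational(-670881875, 2608131)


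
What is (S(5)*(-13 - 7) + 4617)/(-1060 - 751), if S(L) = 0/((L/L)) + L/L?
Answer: -4597/1811 ≈ -2.5384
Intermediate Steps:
S(L) = 1 (S(L) = 0/1 + 1 = 0*1 + 1 = 0 + 1 = 1)
(S(5)*(-13 - 7) + 4617)/(-1060 - 751) = (1*(-13 - 7) + 4617)/(-1060 - 751) = (1*(-20) + 4617)/(-1811) = (-20 + 4617)*(-1/1811) = 4597*(-1/1811) = -4597/1811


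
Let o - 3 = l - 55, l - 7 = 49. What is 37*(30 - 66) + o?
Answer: -1328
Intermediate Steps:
l = 56 (l = 7 + 49 = 56)
o = 4 (o = 3 + (56 - 55) = 3 + 1 = 4)
37*(30 - 66) + o = 37*(30 - 66) + 4 = 37*(-36) + 4 = -1332 + 4 = -1328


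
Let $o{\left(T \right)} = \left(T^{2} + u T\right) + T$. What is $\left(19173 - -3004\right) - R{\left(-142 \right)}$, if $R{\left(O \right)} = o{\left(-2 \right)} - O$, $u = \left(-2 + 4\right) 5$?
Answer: $22053$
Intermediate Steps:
$u = 10$ ($u = 2 \cdot 5 = 10$)
$o{\left(T \right)} = T^{2} + 11 T$ ($o{\left(T \right)} = \left(T^{2} + 10 T\right) + T = T^{2} + 11 T$)
$R{\left(O \right)} = -18 - O$ ($R{\left(O \right)} = - 2 \left(11 - 2\right) - O = \left(-2\right) 9 - O = -18 - O$)
$\left(19173 - -3004\right) - R{\left(-142 \right)} = \left(19173 - -3004\right) - \left(-18 - -142\right) = \left(19173 + 3004\right) - \left(-18 + 142\right) = 22177 - 124 = 22053$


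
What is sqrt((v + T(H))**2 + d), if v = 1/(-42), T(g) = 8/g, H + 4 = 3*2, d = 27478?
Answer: sqrt(48499081)/42 ≈ 165.81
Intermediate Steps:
H = 2 (H = -4 + 3*2 = -4 + 6 = 2)
v = -1/42 ≈ -0.023810
sqrt((v + T(H))**2 + d) = sqrt((-1/42 + 8/2)**2 + 27478) = sqrt((-1/42 + 8*(1/2))**2 + 27478) = sqrt((-1/42 + 4)**2 + 27478) = sqrt((167/42)**2 + 27478) = sqrt(27889/1764 + 27478) = sqrt(48499081/1764) = sqrt(48499081)/42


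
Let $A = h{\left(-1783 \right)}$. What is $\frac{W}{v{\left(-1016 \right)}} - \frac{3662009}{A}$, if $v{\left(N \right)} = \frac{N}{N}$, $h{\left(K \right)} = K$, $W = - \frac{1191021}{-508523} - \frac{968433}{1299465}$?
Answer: $\frac{807255238233121451}{392740126355895} \approx 2055.4$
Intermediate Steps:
$W = \frac{351739883102}{220269280065}$ ($W = \left(-1191021\right) \left(- \frac{1}{508523}\right) - \frac{322811}{433155} = \frac{1191021}{508523} - \frac{322811}{433155} = \frac{351739883102}{220269280065} \approx 1.5969$)
$A = -1783$
$v{\left(N \right)} = 1$
$\frac{W}{v{\left(-1016 \right)}} - \frac{3662009}{A} = \frac{351739883102}{220269280065 \cdot 1} - \frac{3662009}{-1783} = \frac{351739883102}{220269280065} \cdot 1 - - \frac{3662009}{1783} = \frac{351739883102}{220269280065} + \frac{3662009}{1783} = \frac{807255238233121451}{392740126355895}$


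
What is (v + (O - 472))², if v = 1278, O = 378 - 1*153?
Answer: 1062961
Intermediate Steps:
O = 225 (O = 378 - 153 = 225)
(v + (O - 472))² = (1278 + (225 - 472))² = (1278 - 247)² = 1031² = 1062961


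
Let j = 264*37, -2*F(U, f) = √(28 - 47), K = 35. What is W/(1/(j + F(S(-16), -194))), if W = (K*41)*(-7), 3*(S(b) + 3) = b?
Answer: -98119560 + 10045*I*√19/2 ≈ -9.812e+7 + 21893.0*I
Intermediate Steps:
S(b) = -3 + b/3
F(U, f) = -I*√19/2 (F(U, f) = -√(28 - 47)/2 = -I*√19/2)
W = -10045 (W = (35*41)*(-7) = 1435*(-7) = -10045)
j = 9768
W/(1/(j + F(S(-16), -194))) = -(98119560 - 10045*I*√19/2) = -10045*(9768 - I*√19/2) = -98119560 + 10045*I*√19/2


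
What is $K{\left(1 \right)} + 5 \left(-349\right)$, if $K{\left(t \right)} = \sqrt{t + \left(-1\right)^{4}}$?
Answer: $-1745 + \sqrt{2} \approx -1743.6$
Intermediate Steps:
$K{\left(t \right)} = \sqrt{1 + t}$ ($K{\left(t \right)} = \sqrt{t + 1} = \sqrt{1 + t}$)
$K{\left(1 \right)} + 5 \left(-349\right) = \sqrt{1 + 1} + 5 \left(-349\right) = \sqrt{2} - 1745 = -1745 + \sqrt{2}$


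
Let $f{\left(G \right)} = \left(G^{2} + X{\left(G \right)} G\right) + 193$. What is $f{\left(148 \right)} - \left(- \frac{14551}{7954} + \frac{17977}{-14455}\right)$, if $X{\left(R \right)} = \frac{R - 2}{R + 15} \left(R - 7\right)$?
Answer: $\frac{764473828696099}{18740936410} \approx 40792.0$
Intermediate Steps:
$X{\left(R \right)} = \frac{\left(-7 + R\right) \left(-2 + R\right)}{15 + R}$ ($X{\left(R \right)} = \frac{-2 + R}{15 + R} \left(-7 + R\right) = \frac{\left(-7 + R\right) \left(-2 + R\right)}{15 + R}$)
$f{\left(G \right)} = 193 + G^{2} + \frac{G \left(14 + G^{2} - 9 G\right)}{15 + G}$ ($f{\left(G \right)} = \left(G^{2} + \frac{14 + G^{2} - 9 G}{15 + G} G\right) + 193 = \left(G^{2} + \frac{G \left(14 + G^{2} - 9 G\right)}{15 + G}\right) + 193 = 193 + G^{2} + \frac{G \left(14 + G^{2} - 9 G\right)}{15 + G}$)
$f{\left(148 \right)} - \left(- \frac{14551}{7954} + \frac{17977}{-14455}\right) = \frac{2895 + 2 \cdot 148^{3} + 6 \cdot 148^{2} + 207 \cdot 148}{15 + 148} - \left(- \frac{14551}{7954} + \frac{17977}{-14455}\right) = \frac{2895 + 2 \cdot 3241792 + 6 \cdot 21904 + 30636}{163} - \left(\left(-14551\right) \frac{1}{7954} + 17977 \left(- \frac{1}{14455}\right)\right) = \frac{2895 + 6483584 + 131424 + 30636}{163} - \left(- \frac{14551}{7954} - \frac{17977}{14455}\right) = \frac{1}{163} \cdot 6648539 - - \frac{353323763}{114975070} = \frac{6648539}{163} + \frac{353323763}{114975070} = \frac{764473828696099}{18740936410}$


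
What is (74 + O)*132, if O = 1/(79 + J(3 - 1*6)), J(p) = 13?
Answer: 224697/23 ≈ 9769.4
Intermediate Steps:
O = 1/92 (O = 1/(79 + 13) = 1/92 ≈ 0.010870)
(74 + O)*132 = (74 + 1/92)*132 = (6809/92)*132 = 224697/23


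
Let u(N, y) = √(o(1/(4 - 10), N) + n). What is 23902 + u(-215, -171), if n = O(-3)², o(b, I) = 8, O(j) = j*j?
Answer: 23902 + √89 ≈ 23911.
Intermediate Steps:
O(j) = j²
n = 81 (n = ((-3)²)² = 9² = 81)
u(N, y) = √89 (u(N, y) = √(8 + 81) = √89)
23902 + u(-215, -171) = 23902 + √89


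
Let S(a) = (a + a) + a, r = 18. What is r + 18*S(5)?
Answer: 288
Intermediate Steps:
S(a) = 3*a (S(a) = 2*a + a = 3*a)
r + 18*S(5) = 18 + 18*(3*5) = 18 + 18*15 = 18 + 270 = 288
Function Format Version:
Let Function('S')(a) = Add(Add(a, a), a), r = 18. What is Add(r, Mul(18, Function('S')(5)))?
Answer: 288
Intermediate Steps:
Function('S')(a) = Mul(3, a) (Function('S')(a) = Add(Mul(2, a), a) = Mul(3, a))
Add(r, Mul(18, Function('S')(5))) = Add(18, Mul(18, Mul(3, 5))) = Add(18, Mul(18, 15)) = Add(18, 270) = 288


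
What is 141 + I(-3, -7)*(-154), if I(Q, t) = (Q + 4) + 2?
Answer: -321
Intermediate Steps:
I(Q, t) = 6 + Q (I(Q, t) = (4 + Q) + 2 = 6 + Q)
141 + I(-3, -7)*(-154) = 141 + (6 - 3)*(-154) = 141 + 3*(-154) = 141 - 462 = -321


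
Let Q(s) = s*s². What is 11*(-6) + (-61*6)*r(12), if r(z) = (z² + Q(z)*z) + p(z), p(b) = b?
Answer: -7646538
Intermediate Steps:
Q(s) = s³
r(z) = z + z² + z⁴ (r(z) = (z² + z³*z) + z = (z² + z⁴) + z = z + z² + z⁴)
11*(-6) + (-61*6)*r(12) = 11*(-6) + (-61*6)*(12*(1 + 12 + 12³)) = -66 - 4392*(1 + 12 + 1728) = -66 - 4392*1741 = -66 - 366*20892 = -66 - 7646472 = -7646538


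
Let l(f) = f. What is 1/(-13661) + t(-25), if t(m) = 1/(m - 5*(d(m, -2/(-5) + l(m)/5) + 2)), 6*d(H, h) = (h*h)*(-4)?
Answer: 204382/7281313 ≈ 0.028069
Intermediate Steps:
d(H, h) = -2*h²/3 (d(H, h) = ((h*h)*(-4))/6 = (h²*(-4))/6 = (-4*h²)/6 = -2*h²/3)
t(m) = 1/(-10 + m + 10*(⅖ + m/5)²/3) (t(m) = 1/(m - 5*(-2*(-2/(-5) + m/5)²/3 + 2)) = 1/(m - 5*(-2*(-2*(-⅕) + m*(⅕))²/3 + 2)) = 1/(m - 5*(-2*(⅖ + m/5)²/3 + 2)) = 1/(m - 5*(2 - 2*(⅖ + m/5)²/3)) = 1/(m + (-10 + 10*(⅖ + m/5)²/3)) = 1/(-10 + m + 10*(⅖ + m/5)²/3))
1/(-13661) + t(-25) = 1/(-13661) + 15/(-142 + 2*(-25)² + 23*(-25)) = -1/13661 + 15/(-142 + 2*625 - 575) = -1/13661 + 15/(-142 + 1250 - 575) = -1/13661 + 15/533 = 204382/7281313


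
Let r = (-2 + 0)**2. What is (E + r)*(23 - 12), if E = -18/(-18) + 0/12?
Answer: 55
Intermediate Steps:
r = 4 (r = (-2)**2 = 4)
E = 1 (E = -18*(-1/18) + 0*(1/12) = 1 + 0 = 1)
(E + r)*(23 - 12) = (1 + 4)*(23 - 12) = 5*11 = 55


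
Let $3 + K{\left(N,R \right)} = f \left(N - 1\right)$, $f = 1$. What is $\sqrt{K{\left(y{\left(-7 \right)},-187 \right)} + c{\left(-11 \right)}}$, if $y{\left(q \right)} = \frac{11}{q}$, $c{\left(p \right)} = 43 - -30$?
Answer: $\frac{2 \sqrt{826}}{7} \approx 8.2115$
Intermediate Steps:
$c{\left(p \right)} = 73$ ($c{\left(p \right)} = 43 + 30 = 73$)
$K{\left(N,R \right)} = -4 + N$ ($K{\left(N,R \right)} = -3 + 1 \left(N - 1\right) = -3 + 1 \left(-1 + N\right) = -3 + \left(-1 + N\right) = -4 + N$)
$\sqrt{K{\left(y{\left(-7 \right)},-187 \right)} + c{\left(-11 \right)}} = \sqrt{\left(-4 + \frac{11}{-7}\right) + 73} = \sqrt{\left(-4 + 11 \left(- \frac{1}{7}\right)\right) + 73} = \sqrt{\left(-4 - \frac{11}{7}\right) + 73} = \sqrt{- \frac{39}{7} + 73} = \sqrt{\frac{472}{7}} = \frac{2 \sqrt{826}}{7}$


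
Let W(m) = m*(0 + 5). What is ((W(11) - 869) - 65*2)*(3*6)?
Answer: -16992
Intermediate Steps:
W(m) = 5*m (W(m) = m*5 = 5*m)
((W(11) - 869) - 65*2)*(3*6) = ((5*11 - 869) - 65*2)*(3*6) = ((55 - 869) - 130)*18 = (-814 - 130)*18 = -944*18 = -16992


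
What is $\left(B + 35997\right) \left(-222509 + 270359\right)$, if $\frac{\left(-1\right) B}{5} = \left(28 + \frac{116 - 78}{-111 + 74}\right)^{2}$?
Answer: $\frac{2119748923050}{1369} \approx 1.5484 \cdot 10^{9}$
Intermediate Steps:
$B = - \frac{4980020}{1369}$ ($B = - 5 \left(28 + \frac{116 - 78}{-111 + 74}\right)^{2} = - 5 \left(28 + \frac{38}{-37}\right)^{2} = - 5 \left(28 + 38 \left(- \frac{1}{37}\right)\right)^{2} = - 5 \left(28 - \frac{38}{37}\right)^{2} = - 5 \left(\frac{998}{37}\right)^{2} = \left(-5\right) \frac{996004}{1369} = - \frac{4980020}{1369} \approx -3637.7$)
$\left(B + 35997\right) \left(-222509 + 270359\right) = \left(- \frac{4980020}{1369} + 35997\right) \left(-222509 + 270359\right) = \frac{44299873}{1369} \cdot 47850 = \frac{2119748923050}{1369}$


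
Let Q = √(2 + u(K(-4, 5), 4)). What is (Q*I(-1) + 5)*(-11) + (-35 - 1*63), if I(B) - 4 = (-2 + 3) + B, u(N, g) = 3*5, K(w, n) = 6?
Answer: -153 - 44*√17 ≈ -334.42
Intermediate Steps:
u(N, g) = 15
Q = √17 (Q = √(2 + 15) = √17 ≈ 4.1231)
I(B) = 5 + B (I(B) = 4 + ((-2 + 3) + B) = 4 + (1 + B) = 5 + B)
(Q*I(-1) + 5)*(-11) + (-35 - 1*63) = (√17*(5 - 1) + 5)*(-11) + (-35 - 1*63) = (√17*4 + 5)*(-11) + (-35 - 63) = (4*√17 + 5)*(-11) - 98 = (5 + 4*√17)*(-11) - 98 = (-55 - 44*√17) - 98 = -153 - 44*√17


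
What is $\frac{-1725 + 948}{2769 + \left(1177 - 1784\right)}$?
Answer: $- \frac{777}{2162} \approx -0.35939$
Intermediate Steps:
$\frac{-1725 + 948}{2769 + \left(1177 - 1784\right)} = - \frac{777}{2769 + \left(1177 - 1784\right)} = - \frac{777}{2769 - 607} = - \frac{777}{2162}$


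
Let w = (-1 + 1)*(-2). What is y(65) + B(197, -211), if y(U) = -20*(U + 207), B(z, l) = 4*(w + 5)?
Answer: -5420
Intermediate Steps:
w = 0 (w = 0*(-2) = 0)
B(z, l) = 20 (B(z, l) = 4*(0 + 5) = 4*5 = 20)
y(U) = -4140 - 20*U (y(U) = -20*(207 + U) = -4140 - 20*U)
y(65) + B(197, -211) = (-4140 - 20*65) + 20 = (-4140 - 1300) + 20 = -5440 + 20 = -5420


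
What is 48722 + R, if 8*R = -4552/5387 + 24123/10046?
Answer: 21093904613561/432942416 ≈ 48722.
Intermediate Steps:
R = 84221209/432942416 (R = (-4552/5387 + 24123/10046)/8 = (1/8)*(84221209/54117802) = 84221209/432942416 ≈ 0.19453)
48722 + R = 48722 + 84221209/432942416 = 21093904613561/432942416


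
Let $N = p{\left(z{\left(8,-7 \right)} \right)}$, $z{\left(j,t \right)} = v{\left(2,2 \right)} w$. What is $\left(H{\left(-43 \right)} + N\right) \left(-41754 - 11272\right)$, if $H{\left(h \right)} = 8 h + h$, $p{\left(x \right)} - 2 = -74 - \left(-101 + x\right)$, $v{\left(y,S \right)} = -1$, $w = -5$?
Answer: $19248438$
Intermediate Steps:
$z{\left(j,t \right)} = 5$ ($z{\left(j,t \right)} = \left(-1\right) \left(-5\right) = 5$)
$p{\left(x \right)} = 29 - x$ ($p{\left(x \right)} = 2 - \left(-27 + x\right) = 29 - x$)
$N = 24$ ($N = 29 - 5 = 24$)
$H{\left(h \right)} = 9 h$
$\left(H{\left(-43 \right)} + N\right) \left(-41754 - 11272\right) = \left(9 \left(-43\right) + 24\right) \left(-41754 - 11272\right) = \left(-387 + 24\right) \left(-53026\right) = \left(-363\right) \left(-53026\right) = 19248438$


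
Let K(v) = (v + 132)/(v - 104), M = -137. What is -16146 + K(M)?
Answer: -3891181/241 ≈ -16146.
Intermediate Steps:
K(v) = (132 + v)/(-104 + v)
-16146 + K(M) = -16146 + (132 - 137)/(-104 - 137) = -16146 - 5/(-241) = -16146 - 1/241*(-5) = -16146 + 5/241 = -3891181/241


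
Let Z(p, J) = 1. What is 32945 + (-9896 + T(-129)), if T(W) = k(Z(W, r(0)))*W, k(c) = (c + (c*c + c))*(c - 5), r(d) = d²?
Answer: 24597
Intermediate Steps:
k(c) = (-5 + c)*(c² + 2*c) (k(c) = (c + (c² + c))*(-5 + c) = (c + (c + c²))*(-5 + c) = (c² + 2*c)*(-5 + c) = (-5 + c)*(c² + 2*c))
T(W) = -12*W (T(W) = (1*(-10 + 1² - 3*1))*W = (1*(-10 + 1 - 3))*W = (1*(-12))*W = -12*W)
32945 + (-9896 + T(-129)) = 32945 + (-9896 - 12*(-129)) = 32945 + (-9896 + 1548) = 32945 - 8348 = 24597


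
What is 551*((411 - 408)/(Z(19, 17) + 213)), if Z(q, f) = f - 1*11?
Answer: 551/73 ≈ 7.5479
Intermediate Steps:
Z(q, f) = -11 + f (Z(q, f) = f - 11 = -11 + f)
551*((411 - 408)/(Z(19, 17) + 213)) = 551*((411 - 408)/((-11 + 17) + 213)) = 551*(3/(6 + 213)) = 551*(3/219) = 551*(3*(1/219)) = 551*(1/73) = 551/73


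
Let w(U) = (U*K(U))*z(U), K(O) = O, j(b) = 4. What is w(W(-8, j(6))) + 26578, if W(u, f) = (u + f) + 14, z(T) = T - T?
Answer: 26578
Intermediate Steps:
z(T) = 0
W(u, f) = 14 + f + u (W(u, f) = (f + u) + 14 = 14 + f + u)
w(U) = 0 (w(U) = (U*U)*0 = U**2*0 = 0)
w(W(-8, j(6))) + 26578 = 0 + 26578 = 26578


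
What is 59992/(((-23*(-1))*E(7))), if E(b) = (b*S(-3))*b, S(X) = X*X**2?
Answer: -59992/30429 ≈ -1.9715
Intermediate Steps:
S(X) = X**3
E(b) = -27*b**2 (E(b) = (b*(-3)**3)*b = (b*(-27))*b = (-27*b)*b = -27*b**2)
59992/(((-23*(-1))*E(7))) = 59992/(((-23*(-1))*(-27*7**2))) = 59992/((23*(-27*49))) = 59992/((23*(-1323))) = 59992/(-30429) = 59992*(-1/30429) = -59992/30429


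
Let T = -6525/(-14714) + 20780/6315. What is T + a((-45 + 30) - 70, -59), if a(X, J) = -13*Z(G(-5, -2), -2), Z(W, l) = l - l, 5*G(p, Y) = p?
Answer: 69392459/18583782 ≈ 3.7340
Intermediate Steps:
G(p, Y) = p/5
Z(W, l) = 0
a(X, J) = 0 (a(X, J) = -13*0 = 0)
T = 69392459/18583782 (T = -6525*(-1/14714) + 20780*(1/6315) = 6525/14714 + 4156/1263 = 69392459/18583782 ≈ 3.7340)
T + a((-45 + 30) - 70, -59) = 69392459/18583782 + 0 = 69392459/18583782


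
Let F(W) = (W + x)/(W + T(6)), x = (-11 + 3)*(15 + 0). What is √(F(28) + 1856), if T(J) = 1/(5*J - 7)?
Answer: 2*√192694395/645 ≈ 43.043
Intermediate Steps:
T(J) = 1/(-7 + 5*J)
x = -120 (x = -8*15 = -120)
F(W) = (-120 + W)/(1/23 + W) (F(W) = (W - 120)/(W + 1/(-7 + 5*6)) = (-120 + W)/(W + 1/(-7 + 30)) = (-120 + W)/(W + 1/23) = (-120 + W)/(1/23 + W))
√(F(28) + 1856) = √(23*(-120 + 28)/(1 + 23*28) + 1856) = √(23*(-92)/(1 + 644) + 1856) = √(23*(-92)/645 + 1856) = √(23*(1/645)*(-92) + 1856) = √(-2116/645 + 1856) = √(1195004/645) = 2*√192694395/645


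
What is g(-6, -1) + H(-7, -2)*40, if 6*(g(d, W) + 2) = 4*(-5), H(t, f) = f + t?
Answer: -1096/3 ≈ -365.33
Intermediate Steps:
g(d, W) = -16/3 (g(d, W) = -2 + (4*(-5))/6 = -2 + (⅙)*(-20) = -2 - 10/3 = -16/3)
g(-6, -1) + H(-7, -2)*40 = -16/3 + (-2 - 7)*40 = -16/3 - 9*40 = -16/3 - 360 = -1096/3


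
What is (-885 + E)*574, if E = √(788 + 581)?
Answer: -486752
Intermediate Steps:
E = 37 (E = √1369 = 37)
(-885 + E)*574 = (-885 + 37)*574 = -848*574 = -486752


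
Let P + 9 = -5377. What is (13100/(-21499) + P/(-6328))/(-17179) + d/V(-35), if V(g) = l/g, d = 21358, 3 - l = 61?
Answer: 436768434979435857/33888364689676 ≈ 12888.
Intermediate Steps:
l = -58 (l = 3 - 1*61 = 3 - 61 = -58)
P = -5386 (P = -9 - 5377 = -5386)
V(g) = -58/g
(13100/(-21499) + P/(-6328))/(-17179) + d/V(-35) = (13100/(-21499) - 5386/(-6328))/(-17179) + 21358/((-58/(-35))) = (13100*(-1/21499) - 5386*(-1/6328))*(-1/17179) + 21358/((-58*(-1/35))) = (-13100/21499 + 2693/3164)*(-1/17179) + 21358/(58/35) = (16448407/68022836)*(-1/17179) + 21358*(35/58) = -16448407/1168564299644 + 373765/29 = 436768434979435857/33888364689676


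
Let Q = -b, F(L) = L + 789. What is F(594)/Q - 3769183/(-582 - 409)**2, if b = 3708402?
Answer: -4659667997863/1213983714854 ≈ -3.8383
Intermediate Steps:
F(L) = 789 + L
Q = -3708402 (Q = -1*3708402 = -3708402)
F(594)/Q - 3769183/(-582 - 409)**2 = (789 + 594)/(-3708402) - 3769183/(-582 - 409)**2 = 1383*(-1/3708402) - 3769183/((-991)**2) = -461/1236134 - 3769183/982081 = -4659667997863/1213983714854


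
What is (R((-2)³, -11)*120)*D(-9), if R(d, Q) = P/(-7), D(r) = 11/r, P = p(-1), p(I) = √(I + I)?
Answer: 440*I*√2/21 ≈ 29.631*I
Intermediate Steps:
p(I) = √2*√I (p(I) = √(2*I) = √2*√I)
P = I*√2 (P = √2*√(-1) = √2*I = I*√2 ≈ 1.4142*I)
R(d, Q) = -I*√2/7 (R(d, Q) = (I*√2)/(-7) = (I*√2)*(-⅐) = -I*√2/7)
(R((-2)³, -11)*120)*D(-9) = (-I*√2/7*120)*(11/(-9)) = (-120*I*√2/7)*(11*(-⅑)) = -120*I*√2/7*(-11/9) = 440*I*√2/21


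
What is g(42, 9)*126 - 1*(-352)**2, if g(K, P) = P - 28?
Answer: -126298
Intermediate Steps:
g(K, P) = -28 + P
g(42, 9)*126 - 1*(-352)**2 = (-28 + 9)*126 - 1*(-352)**2 = -19*126 - 1*123904 = -2394 - 123904 = -126298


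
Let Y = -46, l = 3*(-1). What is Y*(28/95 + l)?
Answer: 11822/95 ≈ 124.44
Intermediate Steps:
l = -3
Y*(28/95 + l) = -46*(28/95 - 3) = -46*(-257/95) = 11822/95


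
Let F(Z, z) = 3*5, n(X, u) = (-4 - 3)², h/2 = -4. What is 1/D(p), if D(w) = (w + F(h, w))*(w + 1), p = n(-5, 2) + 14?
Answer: 1/4992 ≈ 0.00020032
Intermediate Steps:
h = -8 (h = 2*(-4) = -8)
n(X, u) = 49 (n(X, u) = (-7)² = 49)
F(Z, z) = 15
p = 63 (p = 49 + 14 = 63)
D(w) = (1 + w)*(15 + w) (D(w) = (w + 15)*(w + 1) = (15 + w)*(1 + w) = (1 + w)*(15 + w))
1/D(p) = 1/(15 + 63² + 16*63) = 1/(15 + 3969 + 1008) = 1/4992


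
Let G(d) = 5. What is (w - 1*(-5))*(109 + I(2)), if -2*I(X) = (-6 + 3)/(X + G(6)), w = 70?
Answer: 114675/14 ≈ 8191.1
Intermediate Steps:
I(X) = 3/(2*(5 + X)) (I(X) = -(-6 + 3)/(2*(X + 5)) = -(-3)/(2*(5 + X)) = 3/(2*(5 + X)))
(w - 1*(-5))*(109 + I(2)) = (70 - 1*(-5))*(109 + 3/(2*(5 + 2))) = (70 + 5)*(109 + (3/2)/7) = 75*(109 + (3/2)*(⅐)) = 75*(109 + 3/14) = 75*(1529/14) = 114675/14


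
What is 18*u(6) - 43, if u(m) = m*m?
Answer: 605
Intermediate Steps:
u(m) = m²
18*u(6) - 43 = 18*6² - 43 = 18*36 - 43 = 648 - 43 = 605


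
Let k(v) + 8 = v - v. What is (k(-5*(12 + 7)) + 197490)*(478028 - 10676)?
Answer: 92293607664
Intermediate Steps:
k(v) = -8 (k(v) = -8 + (v - v) = -8 + 0 = -8)
(k(-5*(12 + 7)) + 197490)*(478028 - 10676) = (-8 + 197490)*(478028 - 10676) = 197482*467352 = 92293607664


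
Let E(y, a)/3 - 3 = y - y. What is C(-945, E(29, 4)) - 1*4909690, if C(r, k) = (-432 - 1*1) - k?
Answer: -4910132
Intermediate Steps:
E(y, a) = 9 (E(y, a) = 9 + 3*(y - y) = 9 + 3*0 = 9 + 0 = 9)
C(r, k) = -433 - k (C(r, k) = (-432 - 1) - k = -433 - k)
C(-945, E(29, 4)) - 1*4909690 = (-433 - 1*9) - 1*4909690 = (-433 - 9) - 4909690 = -442 - 4909690 = -4910132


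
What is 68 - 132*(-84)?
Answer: 11156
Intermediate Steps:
68 - 132*(-84) = 68 + 11088 = 11156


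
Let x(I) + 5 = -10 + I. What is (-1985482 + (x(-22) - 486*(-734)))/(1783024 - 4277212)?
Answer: 1628795/2494188 ≈ 0.65304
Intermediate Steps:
x(I) = -15 + I (x(I) = -5 + (-10 + I) = -15 + I)
(-1985482 + (x(-22) - 486*(-734)))/(1783024 - 4277212) = (-1985482 + ((-15 - 22) - 486*(-734)))/(1783024 - 4277212) = (-1985482 + (-37 + 356724))/(-2494188) = (-1985482 + 356687)*(-1/2494188) = -1628795*(-1/2494188) = 1628795/2494188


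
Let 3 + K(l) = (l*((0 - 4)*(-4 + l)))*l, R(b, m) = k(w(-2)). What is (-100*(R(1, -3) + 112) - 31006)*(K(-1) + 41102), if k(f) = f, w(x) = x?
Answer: -1727244714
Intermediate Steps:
R(b, m) = -2
K(l) = -3 + l²*(16 - 4*l) (K(l) = -3 + (l*((0 - 4)*(-4 + l)))*l = -3 + (l*(-4*(-4 + l)))*l = -3 + (l*(16 - 4*l))*l = -3 + l²*(16 - 4*l))
(-100*(R(1, -3) + 112) - 31006)*(K(-1) + 41102) = (-100*(-2 + 112) - 31006)*((-3 - 4*(-1)³ + 16*(-1)²) + 41102) = (-100*110 - 31006)*((-3 - 4*(-1) + 16*1) + 41102) = (-11000 - 31006)*((-3 + 4 + 16) + 41102) = -42006*(17 + 41102) = -42006*41119 = -1727244714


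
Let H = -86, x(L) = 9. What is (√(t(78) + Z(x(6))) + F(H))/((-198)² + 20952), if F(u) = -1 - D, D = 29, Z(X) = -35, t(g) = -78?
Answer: -5/10026 + I*√113/60156 ≈ -0.0004987 + 0.00017671*I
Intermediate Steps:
F(u) = -30 (F(u) = -1 - 1*29 = -1 - 29 = -30)
(√(t(78) + Z(x(6))) + F(H))/((-198)² + 20952) = (√(-78 - 35) - 30)/((-198)² + 20952) = (√(-113) - 30)/(39204 + 20952) = (I*√113 - 30)/60156 = (-30 + I*√113)*(1/60156) = -5/10026 + I*√113/60156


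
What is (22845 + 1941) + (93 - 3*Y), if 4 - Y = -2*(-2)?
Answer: 24879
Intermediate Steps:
Y = 0 (Y = 4 - (-2)*(-2) = 4 - 1*4 = 4 - 4 = 0)
(22845 + 1941) + (93 - 3*Y) = (22845 + 1941) + (93 - 3*0) = 24786 + (93 + 0) = 24786 + 93 = 24879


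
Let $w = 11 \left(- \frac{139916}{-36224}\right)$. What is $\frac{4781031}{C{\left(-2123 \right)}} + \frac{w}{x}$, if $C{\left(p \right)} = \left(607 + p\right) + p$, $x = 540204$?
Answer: $- \frac{1113772391841893}{847728863616} \approx -1313.8$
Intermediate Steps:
$w = \frac{384769}{9056}$ ($w = 11 \left(\left(-139916\right) \left(- \frac{1}{36224}\right)\right) = 11 \cdot \frac{34979}{9056} = \frac{384769}{9056} \approx 42.488$)
$C{\left(p \right)} = 607 + 2 p$
$\frac{4781031}{C{\left(-2123 \right)}} + \frac{w}{x} = \frac{4781031}{607 + 2 \left(-2123\right)} + \frac{384769}{9056 \cdot 540204} = \frac{4781031}{607 - 4246} + \frac{384769}{9056} \cdot \frac{1}{540204} = \frac{4781031}{-3639} + \frac{54967}{698869632} = 4781031 \left(- \frac{1}{3639}\right) + \frac{54967}{698869632} = - \frac{1593677}{1213} + \frac{54967}{698869632} = - \frac{1113772391841893}{847728863616}$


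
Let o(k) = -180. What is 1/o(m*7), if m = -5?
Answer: -1/180 ≈ -0.0055556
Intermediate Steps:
1/o(m*7) = 1/(-180) = -1/180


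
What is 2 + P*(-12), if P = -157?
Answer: 1886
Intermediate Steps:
2 + P*(-12) = 2 - 157*(-12) = 2 + 1884 = 1886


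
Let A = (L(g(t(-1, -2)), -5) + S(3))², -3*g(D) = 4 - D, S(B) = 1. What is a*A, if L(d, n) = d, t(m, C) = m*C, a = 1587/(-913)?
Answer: -529/2739 ≈ -0.19314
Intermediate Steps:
a = -1587/913 (a = 1587*(-1/913) = -1587/913 ≈ -1.7382)
t(m, C) = C*m
g(D) = -4/3 + D/3 (g(D) = -(4 - D)/3 = -4/3 + D/3)
A = ⅑ (A = ((-4/3 + (-2*(-1))/3) + 1)² = ((-4/3 + (⅓)*2) + 1)² = ((-4/3 + ⅔) + 1)² = (-⅔ + 1)² = (⅓)² = ⅑ ≈ 0.11111)
a*A = -1587/913*⅑ = -529/2739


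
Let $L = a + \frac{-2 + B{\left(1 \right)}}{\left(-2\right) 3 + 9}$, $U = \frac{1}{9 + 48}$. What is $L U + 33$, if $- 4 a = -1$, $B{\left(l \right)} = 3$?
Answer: $\frac{22579}{684} \approx 33.01$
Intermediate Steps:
$U = \frac{1}{57} \approx 0.017544$
$a = \frac{1}{4}$ ($a = \left(- \frac{1}{4}\right) \left(-1\right) = \frac{1}{4} \approx 0.25$)
$L = \frac{7}{12}$ ($L = \frac{1}{4} + \frac{-2 + 3}{\left(-2\right) 3 + 9} = \frac{1}{4} + 1 \frac{1}{-6 + 9} = \frac{1}{4} + 1 \cdot \frac{1}{3} = \frac{1}{4} + \frac{1}{3} = \frac{7}{12} \approx 0.58333$)
$L U + 33 = \frac{7}{12} \cdot \frac{1}{57} + 33 = \frac{7}{684} + 33 = \frac{22579}{684}$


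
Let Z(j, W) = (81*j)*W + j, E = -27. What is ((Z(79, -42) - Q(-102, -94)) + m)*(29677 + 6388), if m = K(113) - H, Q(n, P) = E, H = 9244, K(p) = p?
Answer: -10018243895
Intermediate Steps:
Z(j, W) = j + 81*W*j (Z(j, W) = 81*W*j + j = j + 81*W*j)
Q(n, P) = -27
m = -9131 (m = 113 - 1*9244 = 113 - 9244 = -9131)
((Z(79, -42) - Q(-102, -94)) + m)*(29677 + 6388) = ((79*(1 + 81*(-42)) - 1*(-27)) - 9131)*(29677 + 6388) = ((79*(1 - 3402) + 27) - 9131)*36065 = ((79*(-3401) + 27) - 9131)*36065 = ((-268679 + 27) - 9131)*36065 = (-268652 - 9131)*36065 = -277783*36065 = -10018243895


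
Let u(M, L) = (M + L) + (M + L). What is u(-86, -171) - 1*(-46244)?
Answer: 45730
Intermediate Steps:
u(M, L) = 2*L + 2*M (u(M, L) = (L + M) + (L + M) = 2*L + 2*M)
u(-86, -171) - 1*(-46244) = (2*(-171) + 2*(-86)) - 1*(-46244) = (-342 - 172) + 46244 = -514 + 46244 = 45730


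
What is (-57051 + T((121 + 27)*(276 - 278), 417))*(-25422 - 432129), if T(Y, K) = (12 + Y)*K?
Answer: 80290591929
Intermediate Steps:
T(Y, K) = K*(12 + Y)
(-57051 + T((121 + 27)*(276 - 278), 417))*(-25422 - 432129) = (-57051 + 417*(12 + (121 + 27)*(276 - 278)))*(-25422 - 432129) = (-57051 + 417*(12 + 148*(-2)))*(-457551) = (-57051 + 417*(12 - 296))*(-457551) = (-57051 + 417*(-284))*(-457551) = (-57051 - 118428)*(-457551) = -175479*(-457551) = 80290591929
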